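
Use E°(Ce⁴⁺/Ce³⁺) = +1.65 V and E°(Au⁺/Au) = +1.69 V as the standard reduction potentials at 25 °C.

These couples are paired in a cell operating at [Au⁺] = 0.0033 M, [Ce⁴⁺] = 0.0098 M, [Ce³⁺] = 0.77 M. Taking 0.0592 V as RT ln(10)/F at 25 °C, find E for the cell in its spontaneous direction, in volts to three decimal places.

+0.005 V

Au⁺/Au is the cathode (higher E°), Ce⁴⁺/Ce³⁺ the anode: E°cell = +1.69 − (+1.65) = +0.04 V, n = 1.
Overall: Au⁺(aq) + Ce³⁺(aq) → Au(s) + Ce⁴⁺(aq)
Q = [Ce⁴⁺] / ([Au⁺]·[Ce³⁺]); log Q = 0.586.
E = E° − (0.0592/n) log Q = +0.04 − (0.0592/1)(0.586) = +0.005 V.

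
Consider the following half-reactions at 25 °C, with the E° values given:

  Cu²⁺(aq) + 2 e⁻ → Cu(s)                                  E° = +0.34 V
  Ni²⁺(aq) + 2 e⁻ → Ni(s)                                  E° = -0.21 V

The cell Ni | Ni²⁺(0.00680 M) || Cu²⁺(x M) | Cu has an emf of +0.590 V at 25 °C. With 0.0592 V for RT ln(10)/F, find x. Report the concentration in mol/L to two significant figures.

0.15 M

Cu²⁺/Cu is the cathode, Ni²⁺/Ni the anode: E°cell = +0.55 V, n = 2.
Overall reaction: Cu²⁺(aq) + Ni(s) → Cu(s) + Ni²⁺(aq); Q = [Ni²⁺]^1/[Cu²⁺]^1.
From E = E° − (0.0592/n) log Q: log Q = (E° − E)·n/0.0592 = (+0.55 − (+0.590))·2/0.0592 = -1.3514.
So 1·log[Cu²⁺] = 1·log(0.0068) − log Q = -2.1675 − (-1.3514) = -0.8161; [Cu²⁺] = 10^(-0.8161) ≈ 0.15 M.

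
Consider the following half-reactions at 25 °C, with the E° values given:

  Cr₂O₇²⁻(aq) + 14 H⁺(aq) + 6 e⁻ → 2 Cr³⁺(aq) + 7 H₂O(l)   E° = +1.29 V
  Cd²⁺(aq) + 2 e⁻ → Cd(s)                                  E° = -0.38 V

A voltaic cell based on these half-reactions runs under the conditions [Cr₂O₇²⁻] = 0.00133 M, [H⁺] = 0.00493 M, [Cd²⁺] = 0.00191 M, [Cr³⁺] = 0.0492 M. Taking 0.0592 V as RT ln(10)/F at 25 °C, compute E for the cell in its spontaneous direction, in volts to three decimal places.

+1.429 V

Cr₂O₇²⁻/Cr³⁺ is the cathode (higher E°), Cd²⁺/Cd the anode: E°cell = +1.29 − (-0.38) = +1.67 V, n = 6.
Overall: Cr₂O₇²⁻(aq) + 14 H⁺(aq) + 3 Cd(s) → 2 Cr³⁺(aq) + 7 H₂O(l) + 3 Cd²⁺(aq)
Q = [Cr³⁺]^2·[Cd²⁺]^3 / ([Cr₂O₇²⁻]·[H⁺]^14); log Q = 24.403.
E = E° − (0.0592/n) log Q = +1.67 − (0.0592/6)(24.403) = +1.429 V.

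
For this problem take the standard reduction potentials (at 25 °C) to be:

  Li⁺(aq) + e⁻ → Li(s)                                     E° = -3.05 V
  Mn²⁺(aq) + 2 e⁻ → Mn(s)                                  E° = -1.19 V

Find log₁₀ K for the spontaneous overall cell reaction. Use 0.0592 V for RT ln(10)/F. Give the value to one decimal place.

62.8

Cathode: Mn²⁺/Mn; anode: Li⁺/Li. E°cell = +1.86 V, n = 2.
log K = nE°cell / 0.0592 = (2)(+1.86) / 0.0592 = 62.8.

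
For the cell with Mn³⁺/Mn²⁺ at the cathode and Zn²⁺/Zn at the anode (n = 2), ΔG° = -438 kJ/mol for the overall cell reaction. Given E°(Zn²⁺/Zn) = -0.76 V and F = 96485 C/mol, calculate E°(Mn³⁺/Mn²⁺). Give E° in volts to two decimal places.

E°cell = −ΔG°/(nF) = −(-438×10³)/((2)(96485)) = +2.270 V.
Since Mn³⁺/Mn²⁺ is the cathode and Zn²⁺/Zn the anode, E°cell = E°(Mn³⁺/Mn²⁺) − E°(Zn²⁺/Zn).
So E°(Mn³⁺/Mn²⁺) = E°cell + E°(Zn²⁺/Zn) = +2.270 + (-0.76) = +1.51 V.

+1.51 V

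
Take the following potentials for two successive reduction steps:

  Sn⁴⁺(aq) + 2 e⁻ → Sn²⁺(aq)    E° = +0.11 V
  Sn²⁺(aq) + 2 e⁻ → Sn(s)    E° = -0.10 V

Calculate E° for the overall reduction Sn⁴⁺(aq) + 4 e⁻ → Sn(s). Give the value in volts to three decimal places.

Adding the free-energy changes (−nFE°) of the two steps gives −n₃FE°₃ = −n₁FE°₁ − n₂FE°₂.
E°₃ = (2×+0.11 + 2×-0.10) / 4 = (+0.020) / 4 = +0.005 V.

+0.005 V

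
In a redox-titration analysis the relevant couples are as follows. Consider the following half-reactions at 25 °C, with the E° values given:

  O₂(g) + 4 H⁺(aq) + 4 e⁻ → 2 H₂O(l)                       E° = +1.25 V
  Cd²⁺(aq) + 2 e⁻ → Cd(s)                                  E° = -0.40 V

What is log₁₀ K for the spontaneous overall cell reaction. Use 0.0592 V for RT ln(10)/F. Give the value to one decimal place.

Cathode: O₂/H₂O; anode: Cd²⁺/Cd. E°cell = +1.65 V, n = 4.
log K = nE°cell / 0.0592 = (4)(+1.65) / 0.0592 = 111.5.

111.5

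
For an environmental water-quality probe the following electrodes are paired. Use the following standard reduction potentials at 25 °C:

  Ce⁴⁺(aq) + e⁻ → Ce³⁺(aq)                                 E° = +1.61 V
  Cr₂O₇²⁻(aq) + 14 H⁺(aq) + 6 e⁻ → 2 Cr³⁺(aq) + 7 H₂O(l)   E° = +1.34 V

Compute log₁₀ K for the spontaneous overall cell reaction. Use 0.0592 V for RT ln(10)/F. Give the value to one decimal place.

Cathode: Ce⁴⁺/Ce³⁺; anode: Cr₂O₇²⁻/Cr³⁺. E°cell = +0.27 V, n = 6.
log K = nE°cell / 0.0592 = (6)(+0.27) / 0.0592 = 27.4.

27.4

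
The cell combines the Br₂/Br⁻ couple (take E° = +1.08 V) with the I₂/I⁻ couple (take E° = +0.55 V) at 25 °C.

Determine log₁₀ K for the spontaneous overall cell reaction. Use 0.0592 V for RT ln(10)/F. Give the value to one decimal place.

Cathode: Br₂/Br⁻; anode: I₂/I⁻. E°cell = +0.53 V, n = 2.
log K = nE°cell / 0.0592 = (2)(+0.53) / 0.0592 = 17.9.

17.9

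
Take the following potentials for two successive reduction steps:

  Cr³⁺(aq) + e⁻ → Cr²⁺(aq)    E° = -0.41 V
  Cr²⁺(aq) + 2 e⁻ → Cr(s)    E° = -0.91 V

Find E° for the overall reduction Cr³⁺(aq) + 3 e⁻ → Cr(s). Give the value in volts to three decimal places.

-0.743 V

Adding the free-energy changes (−nFE°) of the two steps gives −n₃FE°₃ = −n₁FE°₁ − n₂FE°₂.
E°₃ = (1×-0.41 + 2×-0.91) / 3 = (-2.230) / 3 = -0.743 V.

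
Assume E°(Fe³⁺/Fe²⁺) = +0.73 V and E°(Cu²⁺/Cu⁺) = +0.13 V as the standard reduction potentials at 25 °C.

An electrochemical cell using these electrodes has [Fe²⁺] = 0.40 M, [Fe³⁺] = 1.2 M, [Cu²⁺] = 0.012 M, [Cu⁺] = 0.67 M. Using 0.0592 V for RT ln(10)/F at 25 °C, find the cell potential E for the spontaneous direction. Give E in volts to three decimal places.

+0.732 V

Fe³⁺/Fe²⁺ is the cathode (higher E°), Cu²⁺/Cu⁺ the anode: E°cell = +0.73 − (+0.13) = +0.60 V, n = 1.
Overall: Fe³⁺(aq) + Cu⁺(aq) → Fe²⁺(aq) + Cu²⁺(aq)
Q = [Fe²⁺]·[Cu²⁺] / ([Fe³⁺]·[Cu⁺]); log Q = -2.224.
E = E° − (0.0592/n) log Q = +0.60 − (0.0592/1)(-2.224) = +0.732 V.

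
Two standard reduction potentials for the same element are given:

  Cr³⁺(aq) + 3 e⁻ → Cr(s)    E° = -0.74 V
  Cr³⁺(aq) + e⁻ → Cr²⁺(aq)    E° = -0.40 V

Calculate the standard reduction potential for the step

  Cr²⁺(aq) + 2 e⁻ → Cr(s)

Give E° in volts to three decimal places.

Sequential free energies add, so n₃E°₃ = n₁E°₁ + n₂E°₂.
With n₃ = 3, and the known step contributing 1×(-0.40) V, the unknown satisfies 2·E° = 3×(-0.74) − 1×(-0.40) = -1.820.
E° = -1.820 / 2 = -0.910 V.

-0.910 V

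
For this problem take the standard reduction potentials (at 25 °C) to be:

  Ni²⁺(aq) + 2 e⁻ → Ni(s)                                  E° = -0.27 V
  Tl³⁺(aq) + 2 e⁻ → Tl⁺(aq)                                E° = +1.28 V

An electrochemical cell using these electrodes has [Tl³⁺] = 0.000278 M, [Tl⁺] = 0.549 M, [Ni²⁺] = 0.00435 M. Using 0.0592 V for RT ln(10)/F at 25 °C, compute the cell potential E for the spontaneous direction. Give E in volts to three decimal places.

+1.522 V

Tl³⁺/Tl⁺ is the cathode (higher E°), Ni²⁺/Ni the anode: E°cell = +1.28 − (-0.27) = +1.55 V, n = 2.
Overall: Tl³⁺(aq) + Ni(s) → Tl⁺(aq) + Ni²⁺(aq)
Q = [Tl⁺]·[Ni²⁺] / ([Tl³⁺]); log Q = 0.934.
E = E° − (0.0592/n) log Q = +1.55 − (0.0592/2)(0.934) = +1.522 V.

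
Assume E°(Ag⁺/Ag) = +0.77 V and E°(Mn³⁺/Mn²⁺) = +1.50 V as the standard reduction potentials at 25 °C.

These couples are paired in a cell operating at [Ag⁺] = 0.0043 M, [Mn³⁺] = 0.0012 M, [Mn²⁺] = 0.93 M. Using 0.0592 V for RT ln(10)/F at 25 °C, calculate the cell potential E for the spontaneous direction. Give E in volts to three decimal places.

Mn³⁺/Mn²⁺ is the cathode (higher E°), Ag⁺/Ag the anode: E°cell = +1.50 − (+0.77) = +0.73 V, n = 1.
Overall: Mn³⁺(aq) + Ag(s) → Mn²⁺(aq) + Ag⁺(aq)
Q = [Mn²⁺]·[Ag⁺] / ([Mn³⁺]); log Q = 0.523.
E = E° − (0.0592/n) log Q = +0.73 − (0.0592/1)(0.523) = +0.699 V.

+0.699 V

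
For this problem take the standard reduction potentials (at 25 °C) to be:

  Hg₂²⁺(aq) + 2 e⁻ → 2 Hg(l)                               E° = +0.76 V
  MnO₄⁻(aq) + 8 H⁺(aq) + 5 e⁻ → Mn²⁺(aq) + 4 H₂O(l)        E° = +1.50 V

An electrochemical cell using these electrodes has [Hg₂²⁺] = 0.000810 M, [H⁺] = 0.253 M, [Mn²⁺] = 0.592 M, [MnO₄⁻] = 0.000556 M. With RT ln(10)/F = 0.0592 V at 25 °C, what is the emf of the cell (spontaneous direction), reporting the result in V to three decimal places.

MnO₄⁻/Mn²⁺ is the cathode (higher E°), Hg₂²⁺/Hg the anode: E°cell = +1.50 − (+0.76) = +0.74 V, n = 10.
Overall: 2 MnO₄⁻(aq) + 16 H⁺(aq) + 10 Hg(l) → 2 Mn²⁺(aq) + 8 H₂O(l) + 5 Hg₂²⁺(aq)
Q = [Mn²⁺]^2·[Hg₂²⁺]^5 / ([MnO₄⁻]^2·[H⁺]^16); log Q = 0.147.
E = E° − (0.0592/n) log Q = +0.74 − (0.0592/10)(0.147) = +0.739 V.

+0.739 V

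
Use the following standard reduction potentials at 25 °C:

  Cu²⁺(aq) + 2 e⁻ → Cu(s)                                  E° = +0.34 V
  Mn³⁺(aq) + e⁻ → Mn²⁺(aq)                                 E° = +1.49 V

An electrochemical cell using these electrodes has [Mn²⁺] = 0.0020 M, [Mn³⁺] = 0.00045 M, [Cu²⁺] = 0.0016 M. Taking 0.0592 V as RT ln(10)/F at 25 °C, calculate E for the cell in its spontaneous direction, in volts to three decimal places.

+1.194 V

Mn³⁺/Mn²⁺ is the cathode (higher E°), Cu²⁺/Cu the anode: E°cell = +1.49 − (+0.34) = +1.15 V, n = 2.
Overall: 2 Mn³⁺(aq) + Cu(s) → 2 Mn²⁺(aq) + Cu²⁺(aq)
Q = [Mn²⁺]^2·[Cu²⁺] / ([Mn³⁺]^2); log Q = -1.500.
E = E° − (0.0592/n) log Q = +1.15 − (0.0592/2)(-1.500) = +1.194 V.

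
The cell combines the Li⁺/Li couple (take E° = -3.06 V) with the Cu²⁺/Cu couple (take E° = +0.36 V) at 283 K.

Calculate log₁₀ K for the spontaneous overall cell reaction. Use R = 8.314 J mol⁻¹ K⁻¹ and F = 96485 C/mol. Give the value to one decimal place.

Cathode: Cu²⁺/Cu; anode: Li⁺/Li. E°cell = (+0.36) − (-3.06) = +3.42 V, with n = 2.
ΔG° = −nFE° = −RT ln K, so ln K = nFE°/(RT) = (2)(96485)(+3.42) / ((8.314)(283)) = 280.491.
log₁₀ K = 280.491 / ln 10 = 121.8.

121.8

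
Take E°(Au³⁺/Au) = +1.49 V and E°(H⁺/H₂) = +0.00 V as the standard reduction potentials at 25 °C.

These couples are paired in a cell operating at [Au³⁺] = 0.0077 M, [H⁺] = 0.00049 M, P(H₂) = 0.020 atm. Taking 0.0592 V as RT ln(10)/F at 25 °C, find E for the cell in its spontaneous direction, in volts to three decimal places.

Au³⁺/Au is the cathode (higher E°), H⁺/H₂ the anode: E°cell = +1.49 − (+0.00) = +1.49 V, n = 6.
Overall: 2 Au³⁺(aq) + 3 H₂(g) → 2 Au(s) + 6 H⁺(aq)
Q = [H⁺]^6 / ([Au³⁺]^2·P(H₂)^3); log Q = -10.535.
E = E° − (0.0592/n) log Q = +1.49 − (0.0592/6)(-10.535) = +1.594 V.

+1.594 V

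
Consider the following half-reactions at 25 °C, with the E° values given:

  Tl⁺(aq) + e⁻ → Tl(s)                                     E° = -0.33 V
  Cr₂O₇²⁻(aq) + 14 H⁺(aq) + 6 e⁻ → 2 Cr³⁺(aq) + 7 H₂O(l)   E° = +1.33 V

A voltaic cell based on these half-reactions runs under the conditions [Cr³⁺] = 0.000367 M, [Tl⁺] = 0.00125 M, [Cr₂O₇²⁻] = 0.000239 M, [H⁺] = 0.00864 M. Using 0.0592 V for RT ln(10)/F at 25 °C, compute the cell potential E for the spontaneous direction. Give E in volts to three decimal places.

Cr₂O₇²⁻/Cr³⁺ is the cathode (higher E°), Tl⁺/Tl the anode: E°cell = +1.33 − (-0.33) = +1.66 V, n = 6.
Overall: Cr₂O₇²⁻(aq) + 14 H⁺(aq) + 6 Tl(s) → 2 Cr³⁺(aq) + 7 H₂O(l) + 6 Tl⁺(aq)
Q = [Cr³⁺]^2·[Tl⁺]^6 / ([Cr₂O₇²⁻]·[H⁺]^14); log Q = 8.221.
E = E° − (0.0592/n) log Q = +1.66 − (0.0592/6)(8.221) = +1.579 V.

+1.579 V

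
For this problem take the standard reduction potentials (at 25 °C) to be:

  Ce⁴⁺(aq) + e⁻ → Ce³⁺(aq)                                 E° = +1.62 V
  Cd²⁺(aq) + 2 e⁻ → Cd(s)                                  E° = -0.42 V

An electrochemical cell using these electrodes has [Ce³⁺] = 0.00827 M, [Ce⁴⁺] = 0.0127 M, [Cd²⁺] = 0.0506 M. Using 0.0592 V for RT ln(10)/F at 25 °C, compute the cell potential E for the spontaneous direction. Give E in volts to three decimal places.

+2.089 V

Ce⁴⁺/Ce³⁺ is the cathode (higher E°), Cd²⁺/Cd the anode: E°cell = +1.62 − (-0.42) = +2.04 V, n = 2.
Overall: 2 Ce⁴⁺(aq) + Cd(s) → 2 Ce³⁺(aq) + Cd²⁺(aq)
Q = [Ce³⁺]^2·[Cd²⁺] / ([Ce⁴⁺]^2); log Q = -1.668.
E = E° − (0.0592/n) log Q = +2.04 − (0.0592/2)(-1.668) = +2.089 V.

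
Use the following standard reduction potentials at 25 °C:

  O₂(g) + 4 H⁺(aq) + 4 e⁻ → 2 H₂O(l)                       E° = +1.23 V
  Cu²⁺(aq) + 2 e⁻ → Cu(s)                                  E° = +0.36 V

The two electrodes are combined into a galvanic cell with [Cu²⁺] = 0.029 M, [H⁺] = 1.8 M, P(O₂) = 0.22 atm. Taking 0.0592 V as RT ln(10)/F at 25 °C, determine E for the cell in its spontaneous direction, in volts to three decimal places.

O₂/H₂O is the cathode (higher E°), Cu²⁺/Cu the anode: E°cell = +1.23 − (+0.36) = +0.87 V, n = 4.
Overall: O₂(g) + 4 H⁺(aq) + 2 Cu(s) → 2 H₂O(l) + 2 Cu²⁺(aq)
Q = [Cu²⁺]^2 / (P(O₂)·[H⁺]^4); log Q = -3.439.
E = E° − (0.0592/n) log Q = +0.87 − (0.0592/4)(-3.439) = +0.921 V.

+0.921 V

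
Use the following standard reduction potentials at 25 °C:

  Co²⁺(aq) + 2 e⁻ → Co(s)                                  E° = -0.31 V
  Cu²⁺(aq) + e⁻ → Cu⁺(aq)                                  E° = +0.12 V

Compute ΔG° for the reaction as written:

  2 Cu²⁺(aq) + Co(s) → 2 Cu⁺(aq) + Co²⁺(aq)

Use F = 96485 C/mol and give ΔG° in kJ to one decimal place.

-83.0 kJ

As written, Cu²⁺/Cu⁺ is reduced (cathode) and Co²⁺/Co is oxidised (anode), so E°cell = (+0.12) − (-0.31) = +0.43 V.
Balancing electrons gives n = 2.
ΔG° = −nFE° = −(2)(96485)(+0.43) = -82,977 J = -83.0 kJ.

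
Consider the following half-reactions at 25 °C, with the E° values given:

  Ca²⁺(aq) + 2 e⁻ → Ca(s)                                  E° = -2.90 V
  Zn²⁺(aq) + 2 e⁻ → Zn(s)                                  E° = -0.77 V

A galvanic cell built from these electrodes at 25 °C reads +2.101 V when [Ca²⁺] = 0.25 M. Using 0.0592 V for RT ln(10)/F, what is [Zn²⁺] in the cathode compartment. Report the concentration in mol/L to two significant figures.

Zn²⁺/Zn is the cathode, Ca²⁺/Ca the anode: E°cell = +2.13 V, n = 2.
Overall reaction: Zn²⁺(aq) + Ca(s) → Zn(s) + Ca²⁺(aq); Q = [Ca²⁺]^1/[Zn²⁺]^1.
From E = E° − (0.0592/n) log Q: log Q = (E° − E)·n/0.0592 = (+2.13 − (+2.101))·2/0.0592 = 0.9797.
So 1·log[Zn²⁺] = 1·log(0.25) − log Q = -0.6021 − (0.9797) = -1.5818; [Zn²⁺] = 10^(-1.5818) ≈ 0.026 M.

0.026 M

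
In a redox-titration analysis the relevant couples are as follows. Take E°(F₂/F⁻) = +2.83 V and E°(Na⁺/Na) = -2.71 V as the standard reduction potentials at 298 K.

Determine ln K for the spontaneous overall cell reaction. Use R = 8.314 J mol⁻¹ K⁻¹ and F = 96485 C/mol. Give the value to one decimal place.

Cathode: F₂/F⁻; anode: Na⁺/Na. E°cell = (+2.83) − (-2.71) = +5.54 V, with n = 2.
ΔG° = −nFE° = −RT ln K, so ln K = nFE°/(RT) = (2)(96485)(+5.54) / ((8.314)(298)) = 431.493.

431.5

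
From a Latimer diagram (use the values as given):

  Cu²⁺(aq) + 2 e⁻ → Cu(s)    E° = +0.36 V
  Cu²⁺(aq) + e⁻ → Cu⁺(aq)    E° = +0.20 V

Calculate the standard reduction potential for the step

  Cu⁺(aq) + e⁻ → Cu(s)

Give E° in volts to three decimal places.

+0.520 V

Sequential free energies add, so n₃E°₃ = n₁E°₁ + n₂E°₂.
With n₃ = 2, and the known step contributing 1×(+0.20) V, the unknown satisfies 1·E° = 2×(+0.36) − 1×(+0.20) = +0.520.
E° = +0.520 / 1 = +0.520 V.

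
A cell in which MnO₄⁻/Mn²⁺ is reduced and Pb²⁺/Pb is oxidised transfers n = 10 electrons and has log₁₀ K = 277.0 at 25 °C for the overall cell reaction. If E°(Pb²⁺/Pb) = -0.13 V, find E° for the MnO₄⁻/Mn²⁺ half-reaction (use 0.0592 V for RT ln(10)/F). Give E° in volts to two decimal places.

E°cell = (0.0592/n)·log K = (0.0592/10)(277.0) = +1.640 V.
Since MnO₄⁻/Mn²⁺ is the cathode and Pb²⁺/Pb the anode, E°cell = E°(MnO₄⁻/Mn²⁺) − E°(Pb²⁺/Pb).
So E°(MnO₄⁻/Mn²⁺) = E°cell + E°(Pb²⁺/Pb) = +1.640 + (-0.13) = +1.51 V.

+1.51 V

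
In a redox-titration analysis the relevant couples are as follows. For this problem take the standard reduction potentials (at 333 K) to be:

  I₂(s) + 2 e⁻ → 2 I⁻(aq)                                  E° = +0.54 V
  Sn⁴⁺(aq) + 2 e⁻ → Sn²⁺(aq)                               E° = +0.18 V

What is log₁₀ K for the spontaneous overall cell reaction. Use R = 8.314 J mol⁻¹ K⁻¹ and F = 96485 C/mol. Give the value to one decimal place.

10.9

Cathode: I₂/I⁻; anode: Sn⁴⁺/Sn²⁺. E°cell = (+0.54) − (+0.18) = +0.36 V, with n = 2.
ΔG° = −nFE° = −RT ln K, so ln K = nFE°/(RT) = (2)(96485)(+0.36) / ((8.314)(333)) = 25.092.
log₁₀ K = 25.092 / ln 10 = 10.9.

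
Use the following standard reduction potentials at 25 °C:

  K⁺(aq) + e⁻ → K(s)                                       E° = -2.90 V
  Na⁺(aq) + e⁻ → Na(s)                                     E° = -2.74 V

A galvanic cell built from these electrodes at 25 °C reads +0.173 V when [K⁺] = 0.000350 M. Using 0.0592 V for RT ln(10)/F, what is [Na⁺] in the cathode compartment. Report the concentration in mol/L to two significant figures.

0.00058 M

Na⁺/Na is the cathode, K⁺/K the anode: E°cell = +0.16 V, n = 1.
Overall reaction: Na⁺(aq) + K(s) → Na(s) + K⁺(aq); Q = [K⁺]^1/[Na⁺]^1.
From E = E° − (0.0592/n) log Q: log Q = (E° − E)·n/0.0592 = (+0.16 − (+0.173))·1/0.0592 = -0.2196.
So 1·log[Na⁺] = 1·log(0.00035) − log Q = -3.4559 − (-0.2196) = -3.2363; [Na⁺] = 10^(-3.2363) ≈ 0.00058 M.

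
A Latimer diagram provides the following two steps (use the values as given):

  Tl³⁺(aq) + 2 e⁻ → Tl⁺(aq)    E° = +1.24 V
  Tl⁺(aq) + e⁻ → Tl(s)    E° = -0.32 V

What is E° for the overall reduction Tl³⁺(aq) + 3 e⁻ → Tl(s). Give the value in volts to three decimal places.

Adding the free-energy changes (−nFE°) of the two steps gives −n₃FE°₃ = −n₁FE°₁ − n₂FE°₂.
E°₃ = (2×+1.24 + 1×-0.32) / 3 = (+2.160) / 3 = +0.720 V.
E° values themselves are not directly additive — weighting by electron count is essential.

+0.720 V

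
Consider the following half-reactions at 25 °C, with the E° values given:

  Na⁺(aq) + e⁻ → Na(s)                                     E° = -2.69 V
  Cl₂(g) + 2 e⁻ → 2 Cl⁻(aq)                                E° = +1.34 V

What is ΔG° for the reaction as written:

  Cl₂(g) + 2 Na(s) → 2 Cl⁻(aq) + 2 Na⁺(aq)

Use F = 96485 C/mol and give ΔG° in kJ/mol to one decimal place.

-777.7 kJ/mol

As written, Cl₂/Cl⁻ is reduced (cathode) and Na⁺/Na is oxidised (anode), so E°cell = (+1.34) − (-2.69) = +4.03 V.
Balancing electrons gives n = 2.
ΔG° = −nFE° = −(2)(96485)(+4.03) = -777,669 J = -777.7 kJ/mol.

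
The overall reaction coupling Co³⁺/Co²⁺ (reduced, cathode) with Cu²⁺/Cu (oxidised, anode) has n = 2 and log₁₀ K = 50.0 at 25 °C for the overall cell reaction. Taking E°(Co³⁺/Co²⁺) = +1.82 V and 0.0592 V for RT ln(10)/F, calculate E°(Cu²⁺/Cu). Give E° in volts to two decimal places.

E°cell = (0.0592/n)·log K = (0.0592/2)(50.0) = +1.480 V.
Since Co³⁺/Co²⁺ is the cathode and Cu²⁺/Cu the anode, E°cell = E°(Co³⁺/Co²⁺) − E°(Cu²⁺/Cu).
So E°(Cu²⁺/Cu) = E°(Co³⁺/Co²⁺) − E°cell = (+1.82) − (+1.480) = +0.34 V.

+0.34 V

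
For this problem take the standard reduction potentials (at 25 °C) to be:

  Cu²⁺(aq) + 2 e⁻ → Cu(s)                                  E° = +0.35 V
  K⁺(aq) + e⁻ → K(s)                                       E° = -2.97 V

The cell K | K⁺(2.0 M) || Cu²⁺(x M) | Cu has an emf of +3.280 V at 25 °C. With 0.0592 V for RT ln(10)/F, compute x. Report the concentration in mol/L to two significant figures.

Cu²⁺/Cu is the cathode, K⁺/K the anode: E°cell = +3.32 V, n = 2.
Overall reaction: Cu²⁺(aq) + 2 K(s) → Cu(s) + 2 K⁺(aq); Q = [K⁺]^2/[Cu²⁺]^1.
From E = E° − (0.0592/n) log Q: log Q = (E° − E)·n/0.0592 = (+3.32 − (+3.280))·2/0.0592 = 1.3514.
So 1·log[Cu²⁺] = 2·log(2) − log Q = 0.6021 − (1.3514) = -0.7493; [Cu²⁺] = 10^(-0.7493) ≈ 0.18 M.

0.18 M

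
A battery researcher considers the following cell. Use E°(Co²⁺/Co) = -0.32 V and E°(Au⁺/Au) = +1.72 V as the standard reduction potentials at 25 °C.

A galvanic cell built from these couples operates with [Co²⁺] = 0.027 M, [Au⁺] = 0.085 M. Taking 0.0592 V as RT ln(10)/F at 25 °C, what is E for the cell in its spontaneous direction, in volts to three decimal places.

+2.023 V

Au⁺/Au is the cathode (higher E°), Co²⁺/Co the anode: E°cell = +1.72 − (-0.32) = +2.04 V, n = 2.
Overall: 2 Au⁺(aq) + Co(s) → 2 Au(s) + Co²⁺(aq)
Q = [Co²⁺] / ([Au⁺]^2); log Q = 0.573.
E = E° − (0.0592/n) log Q = +2.04 − (0.0592/2)(0.573) = +2.023 V.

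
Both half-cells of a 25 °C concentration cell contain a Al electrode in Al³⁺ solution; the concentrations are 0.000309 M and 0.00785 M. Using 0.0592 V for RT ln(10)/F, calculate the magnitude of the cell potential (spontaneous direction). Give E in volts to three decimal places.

+0.028 V

For a concentration cell E°cell = 0. The 0.00785 M side is the cathode (reduction is favoured where [Al³⁺] is higher).
With n = 3, E = −(0.0592/3) log([Al³⁺]ₐₙ/[Al³⁺]꜀ₐₜ) = −(0.0592/3) log(0.000309/0.00785) = −(0.0592/3)(-1.405) = +0.028 V.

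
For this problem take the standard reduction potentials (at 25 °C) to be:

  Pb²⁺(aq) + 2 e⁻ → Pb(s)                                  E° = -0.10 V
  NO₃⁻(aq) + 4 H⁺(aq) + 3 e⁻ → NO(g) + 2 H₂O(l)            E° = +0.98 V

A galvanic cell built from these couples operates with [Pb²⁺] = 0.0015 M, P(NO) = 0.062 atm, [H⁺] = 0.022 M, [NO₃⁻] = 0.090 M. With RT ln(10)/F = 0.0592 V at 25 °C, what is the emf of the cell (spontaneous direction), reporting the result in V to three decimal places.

+1.036 V

NO₃⁻/NO is the cathode (higher E°), Pb²⁺/Pb the anode: E°cell = +0.98 − (-0.10) = +1.08 V, n = 6.
Overall: 2 NO₃⁻(aq) + 8 H⁺(aq) + 3 Pb(s) → 2 NO(g) + 4 H₂O(l) + 3 Pb²⁺(aq)
Q = P(NO)^2·[Pb²⁺]^3 / ([NO₃⁻]^2·[H⁺]^8); log Q = 4.465.
E = E° − (0.0592/n) log Q = +1.08 − (0.0592/6)(4.465) = +1.036 V.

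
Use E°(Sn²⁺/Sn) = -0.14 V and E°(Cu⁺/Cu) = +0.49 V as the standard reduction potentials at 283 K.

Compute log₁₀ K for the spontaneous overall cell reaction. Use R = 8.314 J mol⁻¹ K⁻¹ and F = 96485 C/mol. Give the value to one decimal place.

22.4

Cathode: Cu⁺/Cu; anode: Sn²⁺/Sn. E°cell = (+0.49) − (-0.14) = +0.63 V, with n = 2.
ΔG° = −nFE° = −RT ln K, so ln K = nFE°/(RT) = (2)(96485)(+0.63) / ((8.314)(283)) = 51.669.
log₁₀ K = 51.669 / ln 10 = 22.4.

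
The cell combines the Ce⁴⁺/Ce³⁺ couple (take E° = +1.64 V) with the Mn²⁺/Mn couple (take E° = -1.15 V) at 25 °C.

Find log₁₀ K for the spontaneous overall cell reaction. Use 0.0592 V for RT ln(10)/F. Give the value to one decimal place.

94.3

Cathode: Ce⁴⁺/Ce³⁺; anode: Mn²⁺/Mn. E°cell = +2.79 V, n = 2.
log K = nE°cell / 0.0592 = (2)(+2.79) / 0.0592 = 94.3.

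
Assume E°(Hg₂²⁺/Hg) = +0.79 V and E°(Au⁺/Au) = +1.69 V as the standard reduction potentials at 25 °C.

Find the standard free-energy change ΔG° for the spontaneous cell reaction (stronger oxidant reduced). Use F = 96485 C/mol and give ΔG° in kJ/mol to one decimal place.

Au⁺/Au (E° = +1.69 V) is the cathode; Hg₂²⁺/Hg (E° = +0.79 V) is the anode, so E°cell = +0.90 V.
Balancing electrons gives n = 2 (lcm of 1 and 2).
ΔG° = −nFE° = −(2)(96485)(+0.90) = -173,673 J = -173.7 kJ/mol.

-173.7 kJ/mol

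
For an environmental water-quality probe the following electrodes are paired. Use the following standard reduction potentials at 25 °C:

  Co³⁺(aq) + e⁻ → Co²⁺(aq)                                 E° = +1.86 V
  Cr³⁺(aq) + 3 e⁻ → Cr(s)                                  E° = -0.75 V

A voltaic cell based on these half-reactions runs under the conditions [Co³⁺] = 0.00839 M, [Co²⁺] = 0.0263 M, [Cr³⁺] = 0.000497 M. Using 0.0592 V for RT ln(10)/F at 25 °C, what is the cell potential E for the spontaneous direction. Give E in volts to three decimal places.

Co³⁺/Co²⁺ is the cathode (higher E°), Cr³⁺/Cr the anode: E°cell = +1.86 − (-0.75) = +2.61 V, n = 3.
Overall: 3 Co³⁺(aq) + Cr(s) → 3 Co²⁺(aq) + Cr³⁺(aq)
Q = [Co²⁺]^3·[Cr³⁺] / ([Co³⁺]^3); log Q = -1.815.
E = E° − (0.0592/n) log Q = +2.61 − (0.0592/3)(-1.815) = +2.646 V.

+2.646 V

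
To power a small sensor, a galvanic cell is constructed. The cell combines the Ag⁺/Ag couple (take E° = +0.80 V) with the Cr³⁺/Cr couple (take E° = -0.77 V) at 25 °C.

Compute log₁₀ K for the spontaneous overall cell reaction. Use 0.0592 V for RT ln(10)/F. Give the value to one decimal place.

79.6

Cathode: Ag⁺/Ag; anode: Cr³⁺/Cr. E°cell = +1.57 V, n = 3.
log K = nE°cell / 0.0592 = (3)(+1.57) / 0.0592 = 79.6.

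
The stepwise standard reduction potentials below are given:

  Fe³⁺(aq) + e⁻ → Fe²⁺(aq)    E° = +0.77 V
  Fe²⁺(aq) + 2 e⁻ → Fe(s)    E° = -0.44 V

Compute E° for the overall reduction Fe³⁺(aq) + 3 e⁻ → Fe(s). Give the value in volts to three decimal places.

-0.037 V

Adding the free-energy changes (−nFE°) of the two steps gives −n₃FE°₃ = −n₁FE°₁ − n₂FE°₂.
E°₃ = (1×+0.77 + 2×-0.44) / 3 = (-0.110) / 3 = -0.037 V.
E° values themselves are not directly additive — weighting by electron count is essential.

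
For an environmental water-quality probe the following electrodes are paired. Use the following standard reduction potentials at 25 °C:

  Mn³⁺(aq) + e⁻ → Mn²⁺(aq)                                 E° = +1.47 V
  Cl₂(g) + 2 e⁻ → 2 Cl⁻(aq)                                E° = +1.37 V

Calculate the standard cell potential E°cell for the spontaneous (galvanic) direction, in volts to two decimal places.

The Mn³⁺/Mn²⁺ couple has the higher reduction potential, so it is the cathode; Cl₂/Cl⁻ is oxidised at the anode.
E°cell = E°(cathode) − E°(anode) = (+1.47) − (+1.37) = +0.10 V.
Since E°cell > 0, the reaction is spontaneous under standard conditions.

+0.10 V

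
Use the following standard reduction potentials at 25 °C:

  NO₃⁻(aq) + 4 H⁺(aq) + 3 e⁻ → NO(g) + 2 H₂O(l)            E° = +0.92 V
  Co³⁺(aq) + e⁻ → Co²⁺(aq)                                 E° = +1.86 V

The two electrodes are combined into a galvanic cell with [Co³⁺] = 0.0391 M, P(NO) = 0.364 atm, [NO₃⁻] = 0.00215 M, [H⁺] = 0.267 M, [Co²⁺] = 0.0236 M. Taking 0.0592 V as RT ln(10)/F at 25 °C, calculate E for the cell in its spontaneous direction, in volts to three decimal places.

Co³⁺/Co²⁺ is the cathode (higher E°), NO₃⁻/NO the anode: E°cell = +1.86 − (+0.92) = +0.94 V, n = 3.
Overall: 3 Co³⁺(aq) + NO(g) + 2 H₂O(l) → 3 Co²⁺(aq) + NO₃⁻(aq) + 4 H⁺(aq)
Q = [Co²⁺]^3·[NO₃⁻]·[H⁺]^4 / ([Co³⁺]^3·P(NO)); log Q = -5.180.
E = E° − (0.0592/n) log Q = +0.94 − (0.0592/3)(-5.180) = +1.042 V.

+1.042 V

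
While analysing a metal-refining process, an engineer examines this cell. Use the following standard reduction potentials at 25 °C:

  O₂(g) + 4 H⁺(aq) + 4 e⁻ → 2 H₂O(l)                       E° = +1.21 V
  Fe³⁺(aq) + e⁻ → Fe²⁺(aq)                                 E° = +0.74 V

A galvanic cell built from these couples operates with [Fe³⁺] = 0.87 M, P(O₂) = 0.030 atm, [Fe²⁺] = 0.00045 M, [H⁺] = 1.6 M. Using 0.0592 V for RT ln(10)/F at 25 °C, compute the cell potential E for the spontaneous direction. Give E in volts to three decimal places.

O₂/H₂O is the cathode (higher E°), Fe³⁺/Fe²⁺ the anode: E°cell = +1.21 − (+0.74) = +0.47 V, n = 4.
Overall: O₂(g) + 4 H⁺(aq) + 4 Fe²⁺(aq) → 2 H₂O(l) + 4 Fe³⁺(aq)
Q = [Fe³⁺]^4 / (P(O₂)·[H⁺]^4·[Fe²⁺]^4); log Q = 13.852.
E = E° − (0.0592/n) log Q = +0.47 − (0.0592/4)(13.852) = +0.265 V.

+0.265 V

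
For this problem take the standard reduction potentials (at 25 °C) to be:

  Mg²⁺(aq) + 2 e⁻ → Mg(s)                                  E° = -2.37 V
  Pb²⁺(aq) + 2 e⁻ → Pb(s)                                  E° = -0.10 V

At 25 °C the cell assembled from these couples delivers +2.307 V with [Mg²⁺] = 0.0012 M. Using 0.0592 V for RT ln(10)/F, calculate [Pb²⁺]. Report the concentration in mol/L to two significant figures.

Pb²⁺/Pb is the cathode, Mg²⁺/Mg the anode: E°cell = +2.27 V, n = 2.
Overall reaction: Pb²⁺(aq) + Mg(s) → Pb(s) + Mg²⁺(aq); Q = [Mg²⁺]^1/[Pb²⁺]^1.
From E = E° − (0.0592/n) log Q: log Q = (E° − E)·n/0.0592 = (+2.27 − (+2.307))·2/0.0592 = -1.2500.
So 1·log[Pb²⁺] = 1·log(0.0012) − log Q = -2.9208 − (-1.2500) = -1.6708; [Pb²⁺] = 10^(-1.6708) ≈ 0.021 M.

0.021 M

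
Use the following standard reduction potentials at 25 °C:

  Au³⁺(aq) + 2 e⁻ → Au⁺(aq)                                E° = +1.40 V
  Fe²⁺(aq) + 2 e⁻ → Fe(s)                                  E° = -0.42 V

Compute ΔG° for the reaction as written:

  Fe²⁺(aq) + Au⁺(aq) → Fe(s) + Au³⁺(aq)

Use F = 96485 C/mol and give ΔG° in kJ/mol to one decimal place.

+351.2 kJ/mol

As written, Fe²⁺/Fe is reduced (cathode) and Au³⁺/Au⁺ is oxidised (anode), so E°cell = (-0.42) − (+1.40) = -1.82 V.
Balancing electrons gives n = 2.
ΔG° = −nFE° = −(2)(96485)(-1.82) = 351,205 J = +351.2 kJ/mol.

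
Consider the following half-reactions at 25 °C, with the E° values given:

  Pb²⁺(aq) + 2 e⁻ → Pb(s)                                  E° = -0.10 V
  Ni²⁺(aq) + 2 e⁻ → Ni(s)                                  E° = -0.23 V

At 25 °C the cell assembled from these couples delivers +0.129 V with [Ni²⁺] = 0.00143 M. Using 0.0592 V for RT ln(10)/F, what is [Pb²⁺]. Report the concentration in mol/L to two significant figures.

0.0013 M

Pb²⁺/Pb is the cathode, Ni²⁺/Ni the anode: E°cell = +0.13 V, n = 2.
Overall reaction: Pb²⁺(aq) + Ni(s) → Pb(s) + Ni²⁺(aq); Q = [Ni²⁺]^1/[Pb²⁺]^1.
From E = E° − (0.0592/n) log Q: log Q = (E° − E)·n/0.0592 = (+0.13 − (+0.129))·2/0.0592 = 0.0338.
So 1·log[Pb²⁺] = 1·log(0.00143) − log Q = -2.8447 − (0.0338) = -2.8785; [Pb²⁺] = 10^(-2.8785) ≈ 0.0013 M.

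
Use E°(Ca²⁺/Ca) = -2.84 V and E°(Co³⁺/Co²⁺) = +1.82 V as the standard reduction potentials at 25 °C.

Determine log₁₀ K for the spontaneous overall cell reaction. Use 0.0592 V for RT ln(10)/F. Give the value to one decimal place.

157.4

Cathode: Co³⁺/Co²⁺; anode: Ca²⁺/Ca. E°cell = +4.66 V, n = 2.
log K = nE°cell / 0.0592 = (2)(+4.66) / 0.0592 = 157.4.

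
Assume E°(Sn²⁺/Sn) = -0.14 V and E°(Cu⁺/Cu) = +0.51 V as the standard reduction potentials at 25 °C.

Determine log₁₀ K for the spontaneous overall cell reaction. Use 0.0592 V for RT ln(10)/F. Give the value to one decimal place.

Cathode: Cu⁺/Cu; anode: Sn²⁺/Sn. E°cell = +0.65 V, n = 2.
log K = nE°cell / 0.0592 = (2)(+0.65) / 0.0592 = 22.0.

22.0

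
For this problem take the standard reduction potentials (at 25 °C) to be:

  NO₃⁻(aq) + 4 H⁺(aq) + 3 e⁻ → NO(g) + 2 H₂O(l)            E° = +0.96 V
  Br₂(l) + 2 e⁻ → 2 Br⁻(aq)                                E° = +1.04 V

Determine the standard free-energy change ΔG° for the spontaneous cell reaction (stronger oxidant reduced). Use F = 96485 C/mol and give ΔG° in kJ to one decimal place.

-46.3 kJ

Br₂/Br⁻ (E° = +1.04 V) is the cathode; NO₃⁻/NO (E° = +0.96 V) is the anode, so E°cell = +0.08 V.
Balancing electrons gives n = 6 (lcm of 2 and 3).
ΔG° = −nFE° = −(6)(96485)(+0.08) = -46,313 J = -46.3 kJ.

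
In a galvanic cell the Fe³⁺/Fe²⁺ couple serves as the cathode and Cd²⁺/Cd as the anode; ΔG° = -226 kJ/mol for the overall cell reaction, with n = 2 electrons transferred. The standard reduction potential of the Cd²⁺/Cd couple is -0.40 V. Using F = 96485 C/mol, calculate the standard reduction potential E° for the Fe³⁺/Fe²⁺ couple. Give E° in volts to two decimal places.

+0.77 V

E°cell = −ΔG°/(nF) = −(-226×10³)/((2)(96485)) = +1.171 V.
Since Fe³⁺/Fe²⁺ is the cathode and Cd²⁺/Cd the anode, E°cell = E°(Fe³⁺/Fe²⁺) − E°(Cd²⁺/Cd).
So E°(Fe³⁺/Fe²⁺) = E°cell + E°(Cd²⁺/Cd) = +1.171 + (-0.40) = +0.77 V.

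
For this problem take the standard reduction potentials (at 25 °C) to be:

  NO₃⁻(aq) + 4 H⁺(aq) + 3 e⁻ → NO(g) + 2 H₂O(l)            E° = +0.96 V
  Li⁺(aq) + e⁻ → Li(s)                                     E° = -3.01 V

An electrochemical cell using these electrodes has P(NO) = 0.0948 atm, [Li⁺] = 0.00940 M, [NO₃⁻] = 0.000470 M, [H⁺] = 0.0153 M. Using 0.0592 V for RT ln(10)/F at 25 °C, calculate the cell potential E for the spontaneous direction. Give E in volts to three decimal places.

+3.901 V

NO₃⁻/NO is the cathode (higher E°), Li⁺/Li the anode: E°cell = +0.96 − (-3.01) = +3.97 V, n = 3.
Overall: NO₃⁻(aq) + 4 H⁺(aq) + 3 Li(s) → NO(g) + 2 H₂O(l) + 3 Li⁺(aq)
Q = P(NO)·[Li⁺]^3 / ([NO₃⁻]·[H⁺]^4); log Q = 3.485.
E = E° − (0.0592/n) log Q = +3.97 − (0.0592/3)(3.485) = +3.901 V.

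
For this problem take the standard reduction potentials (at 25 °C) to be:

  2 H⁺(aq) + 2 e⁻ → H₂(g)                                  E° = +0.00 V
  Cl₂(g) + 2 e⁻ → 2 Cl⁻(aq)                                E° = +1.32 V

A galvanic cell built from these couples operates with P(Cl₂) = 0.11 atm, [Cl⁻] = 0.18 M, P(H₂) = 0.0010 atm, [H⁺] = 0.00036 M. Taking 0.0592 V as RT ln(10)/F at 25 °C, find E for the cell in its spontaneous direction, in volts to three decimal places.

Cl₂/Cl⁻ is the cathode (higher E°), H⁺/H₂ the anode: E°cell = +1.32 − (+0.00) = +1.32 V, n = 2.
Overall: Cl₂(g) + H₂(g) → 2 Cl⁻(aq) + 2 H⁺(aq)
Q = [Cl⁻]^2·[H⁺]^2 / (P(Cl₂)·P(H₂)); log Q = -4.418.
E = E° − (0.0592/n) log Q = +1.32 − (0.0592/2)(-4.418) = +1.451 V.

+1.451 V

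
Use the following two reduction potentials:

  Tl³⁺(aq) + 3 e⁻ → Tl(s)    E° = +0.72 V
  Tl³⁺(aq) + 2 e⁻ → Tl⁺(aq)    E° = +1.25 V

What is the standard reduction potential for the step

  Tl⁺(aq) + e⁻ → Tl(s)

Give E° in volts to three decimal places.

-0.340 V

Sequential free energies add, so n₃E°₃ = n₁E°₁ + n₂E°₂.
With n₃ = 3, and the known step contributing 2×(+1.25) V, the unknown satisfies 1·E° = 3×(+0.72) − 2×(+1.25) = -0.340.
E° = -0.340 / 1 = -0.340 V.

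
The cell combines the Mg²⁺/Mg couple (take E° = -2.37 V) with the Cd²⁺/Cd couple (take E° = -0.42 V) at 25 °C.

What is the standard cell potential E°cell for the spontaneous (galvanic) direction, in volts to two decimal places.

+1.95 V

The Cd²⁺/Cd couple has the higher reduction potential, so it is the cathode; Mg²⁺/Mg is oxidised at the anode.
E°cell = E°(cathode) − E°(anode) = (-0.42) − (-2.37) = +1.95 V.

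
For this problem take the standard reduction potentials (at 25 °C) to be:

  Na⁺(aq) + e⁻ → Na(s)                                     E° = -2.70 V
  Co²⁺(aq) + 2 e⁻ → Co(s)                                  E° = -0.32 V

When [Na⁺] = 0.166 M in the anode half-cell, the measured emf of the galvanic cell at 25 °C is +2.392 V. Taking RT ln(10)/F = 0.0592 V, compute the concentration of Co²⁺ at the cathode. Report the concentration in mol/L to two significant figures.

Co²⁺/Co is the cathode, Na⁺/Na the anode: E°cell = +2.38 V, n = 2.
Overall reaction: Co²⁺(aq) + 2 Na(s) → Co(s) + 2 Na⁺(aq); Q = [Na⁺]^2/[Co²⁺]^1.
From E = E° − (0.0592/n) log Q: log Q = (E° − E)·n/0.0592 = (+2.38 − (+2.392))·2/0.0592 = -0.4054.
So 1·log[Co²⁺] = 2·log(0.166) − log Q = -1.5598 − (-0.4054) = -1.1544; [Co²⁺] = 10^(-1.1544) ≈ 0.070 M.

0.070 M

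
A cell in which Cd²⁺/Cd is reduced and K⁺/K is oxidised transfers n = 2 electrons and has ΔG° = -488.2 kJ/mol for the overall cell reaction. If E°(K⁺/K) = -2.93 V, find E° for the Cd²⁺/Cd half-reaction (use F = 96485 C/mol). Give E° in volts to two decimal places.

E°cell = −ΔG°/(nF) = −(-488.2×10³)/((2)(96485)) = +2.530 V.
Since Cd²⁺/Cd is the cathode and K⁺/K the anode, E°cell = E°(Cd²⁺/Cd) − E°(K⁺/K).
So E°(Cd²⁺/Cd) = E°cell + E°(K⁺/K) = +2.530 + (-2.93) = -0.40 V.

-0.40 V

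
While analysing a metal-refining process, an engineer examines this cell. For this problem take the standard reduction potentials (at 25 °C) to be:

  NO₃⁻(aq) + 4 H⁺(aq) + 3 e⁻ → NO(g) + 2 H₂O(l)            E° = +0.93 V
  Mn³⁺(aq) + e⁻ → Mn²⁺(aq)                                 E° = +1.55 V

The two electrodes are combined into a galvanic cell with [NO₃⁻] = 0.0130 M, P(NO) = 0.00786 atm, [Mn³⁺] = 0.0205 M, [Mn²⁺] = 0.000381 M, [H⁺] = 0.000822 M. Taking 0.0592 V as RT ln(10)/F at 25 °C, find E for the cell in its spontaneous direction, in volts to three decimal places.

+0.962 V

Mn³⁺/Mn²⁺ is the cathode (higher E°), NO₃⁻/NO the anode: E°cell = +1.55 − (+0.93) = +0.62 V, n = 3.
Overall: 3 Mn³⁺(aq) + NO(g) + 2 H₂O(l) → 3 Mn²⁺(aq) + NO₃⁻(aq) + 4 H⁺(aq)
Q = [Mn²⁺]^3·[NO₃⁻]·[H⁺]^4 / ([Mn³⁺]^3·P(NO)); log Q = -17.314.
E = E° − (0.0592/n) log Q = +0.62 − (0.0592/3)(-17.314) = +0.962 V.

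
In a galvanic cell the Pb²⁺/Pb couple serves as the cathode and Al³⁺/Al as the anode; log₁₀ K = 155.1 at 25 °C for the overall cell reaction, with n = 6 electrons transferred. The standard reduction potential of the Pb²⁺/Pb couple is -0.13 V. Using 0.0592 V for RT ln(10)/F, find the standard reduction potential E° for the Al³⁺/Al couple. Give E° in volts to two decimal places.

E°cell = (0.0592/n)·log K = (0.0592/6)(155.1) = +1.530 V.
Since Pb²⁺/Pb is the cathode and Al³⁺/Al the anode, E°cell = E°(Pb²⁺/Pb) − E°(Al³⁺/Al).
So E°(Al³⁺/Al) = E°(Pb²⁺/Pb) − E°cell = (-0.13) − (+1.530) = -1.66 V.

-1.66 V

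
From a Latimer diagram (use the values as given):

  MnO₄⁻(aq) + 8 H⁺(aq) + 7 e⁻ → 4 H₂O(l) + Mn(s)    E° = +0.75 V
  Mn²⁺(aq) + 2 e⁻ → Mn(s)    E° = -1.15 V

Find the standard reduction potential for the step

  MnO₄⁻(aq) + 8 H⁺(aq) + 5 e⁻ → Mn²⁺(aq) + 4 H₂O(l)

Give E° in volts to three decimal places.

+1.510 V

Sequential free energies add, so n₃E°₃ = n₁E°₁ + n₂E°₂.
With n₃ = 7, and the known step contributing 2×(-1.15) V, the unknown satisfies 5·E° = 7×(+0.75) − 2×(-1.15) = +7.550.
E° = +7.550 / 5 = +1.510 V.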